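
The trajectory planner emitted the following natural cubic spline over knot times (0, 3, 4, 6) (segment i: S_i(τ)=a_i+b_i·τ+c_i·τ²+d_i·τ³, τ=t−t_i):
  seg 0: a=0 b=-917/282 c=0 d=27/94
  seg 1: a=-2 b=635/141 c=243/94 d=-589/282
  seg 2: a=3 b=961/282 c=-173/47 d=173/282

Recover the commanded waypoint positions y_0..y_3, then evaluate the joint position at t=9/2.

y_0 = S_0(0) = a_0 = 0
y_1 = S_1(0) = a_1 = -2
y_2 = S_2(0) = a_2 = 3
y_3 = S_2(2) = 0
t_q=9/2 is in segment 2 (τ=1/2); S_2(τ)=2903/752

y_0=0 y_1=-2 y_2=3 y_3=0
S(9/2) = 2903/752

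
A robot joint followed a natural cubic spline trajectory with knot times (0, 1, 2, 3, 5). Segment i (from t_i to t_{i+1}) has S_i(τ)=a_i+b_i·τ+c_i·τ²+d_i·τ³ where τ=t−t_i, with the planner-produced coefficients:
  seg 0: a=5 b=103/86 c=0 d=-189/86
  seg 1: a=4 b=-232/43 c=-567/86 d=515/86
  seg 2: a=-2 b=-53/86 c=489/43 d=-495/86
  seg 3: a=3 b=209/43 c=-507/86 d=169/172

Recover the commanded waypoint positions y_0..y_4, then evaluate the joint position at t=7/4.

y_0 = S_0(0) = a_0 = 5
y_1 = S_1(0) = a_1 = 4
y_2 = S_2(0) = a_2 = -2
y_3 = S_3(0) = a_3 = 3
y_4 = S_3(2) = -3
t_q=7/4 is in segment 1 (τ=3/4); S_1(τ)=-6763/5504

y_0=5 y_1=4 y_2=-2 y_3=3 y_4=-3
S(7/4) = -6763/5504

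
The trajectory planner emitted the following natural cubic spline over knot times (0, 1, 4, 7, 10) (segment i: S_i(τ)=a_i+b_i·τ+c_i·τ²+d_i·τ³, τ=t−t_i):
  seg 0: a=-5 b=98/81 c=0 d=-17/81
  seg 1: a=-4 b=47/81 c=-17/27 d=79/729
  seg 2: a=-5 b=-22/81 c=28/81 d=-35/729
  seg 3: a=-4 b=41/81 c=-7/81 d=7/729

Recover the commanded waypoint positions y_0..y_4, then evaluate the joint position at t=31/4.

y_0 = S_0(0) = a_0 = -5
y_1 = S_1(0) = a_1 = -4
y_2 = S_2(0) = a_2 = -5
y_3 = S_3(0) = a_3 = -4
y_4 = S_3(3) = -3
t_q=31/4 is in segment 3 (τ=3/4); S_3(τ)=-2111/576

y_0=-5 y_1=-4 y_2=-5 y_3=-4 y_4=-3
S(31/4) = -2111/576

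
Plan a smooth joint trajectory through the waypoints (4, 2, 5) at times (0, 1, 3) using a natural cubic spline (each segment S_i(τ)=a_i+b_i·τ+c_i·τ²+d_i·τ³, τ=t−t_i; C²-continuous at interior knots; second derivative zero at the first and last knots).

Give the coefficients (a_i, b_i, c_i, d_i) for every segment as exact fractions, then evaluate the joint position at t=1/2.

Δ: Δ0=-2, Δ1=3/2
row 1: diag=6, rhs=21; c'=1/3, d'=7/2
back: M1=7/2
M: M0=0, M1=7/2, M2=0
seg 0: a=4, c=M0/2=0, d=(M1−M0)/(6·1)=7/12, b=Δ0−h0·(2M0+M1)/6=-31/12
seg 1: a=2, c=M1/2=7/4, d=(M2−M1)/(6·2)=-7/24, b=Δ1−h1·(2M1+M2)/6=-5/6
t_q=1/2 → seg 0, τ=1/2; S=4+-31/12·τ+0·τ²+7/12·τ³=89/32

  seg 0: a=4 b=-31/12 c=0 d=7/12
  seg 1: a=2 b=-5/6 c=7/4 d=-7/24
S(1/2) = 89/32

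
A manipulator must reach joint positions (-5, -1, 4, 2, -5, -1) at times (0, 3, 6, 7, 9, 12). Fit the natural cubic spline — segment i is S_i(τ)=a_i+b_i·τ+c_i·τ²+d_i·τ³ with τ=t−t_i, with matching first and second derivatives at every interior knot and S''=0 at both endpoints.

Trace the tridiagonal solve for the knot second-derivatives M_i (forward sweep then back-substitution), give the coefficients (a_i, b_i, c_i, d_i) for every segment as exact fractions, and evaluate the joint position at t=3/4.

Δ: Δ0=4/3, Δ1=5/3, Δ2=-2, Δ3=-7/2, Δ4=4/3
row 1: diag=12, rhs=2; c'=1/4, d'=1/6
row 2: denom=8−3·1/4=29/4; d'=(-22−3·1/6)/(29/4)=-90/29
row 3: denom=6−1·4/29=170/29; d'=(-9−1·-90/29)/(170/29)=-171/170
row 4: denom=10−2·29/85=792/85; d'=(29−2·-171/170)/(792/85)=659/198
back: M4=659/198
back: M3=-171/170−29/85·659/198=-212/99
back: M2=-90/29−4/29·-212/99=-278/99
back: M1=1/6−1/4·-278/99=86/99
M: M0=0, M1=86/99, M2=-278/99, M3=-212/99, M4=659/198, M5=0
seg 0: a=-5, c=M0/2=0, d=(M1−M0)/(6·3)=43/891, b=Δ0−h0·(2M0+M1)/6=89/99
seg 1: a=-1, c=M1/2=43/99, d=(M2−M1)/(6·3)=-182/891, b=Δ1−h1·(2M1+M2)/6=218/99
seg 2: a=4, c=M2/2=-139/99, d=(M3−M2)/(6·1)=1/9, b=Δ2−h2·(2M2+M3)/6=-70/99
seg 3: a=2, c=M3/2=-106/99, d=(M4−M3)/(6·2)=361/792, b=Δ3−h3·(2M3+M4)/6=-35/11
seg 4: a=-5, c=M4/2=659/396, d=(M5−M4)/(6·3)=-659/3564, b=Δ4−h4·(2M4+M5)/6=-395/198
t_q=3/4 → seg 0, τ=3/4; S=-5+89/99·τ+0·τ²+43/891·τ³=-3031/704

  seg 0: a=-5 b=89/99 c=0 d=43/891
  seg 1: a=-1 b=218/99 c=43/99 d=-182/891
  seg 2: a=4 b=-70/99 c=-139/99 d=1/9
  seg 3: a=2 b=-35/11 c=-106/99 d=361/792
  seg 4: a=-5 b=-395/198 c=659/396 d=-659/3564
S(3/4) = -3031/704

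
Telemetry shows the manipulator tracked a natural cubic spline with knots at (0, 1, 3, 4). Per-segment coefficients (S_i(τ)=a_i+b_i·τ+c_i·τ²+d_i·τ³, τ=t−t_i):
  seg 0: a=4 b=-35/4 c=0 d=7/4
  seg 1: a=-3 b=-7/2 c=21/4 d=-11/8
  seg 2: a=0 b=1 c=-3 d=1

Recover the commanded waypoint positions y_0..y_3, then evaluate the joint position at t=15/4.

y_0=4 y_1=-3 y_2=0 y_3=-1
S(15/4) = -33/64

y_0 = S_0(0) = a_0 = 4
y_1 = S_1(0) = a_1 = -3
y_2 = S_2(0) = a_2 = 0
y_3 = S_2(1) = -1
t_q=15/4 is in segment 2 (τ=3/4); S_2(τ)=-33/64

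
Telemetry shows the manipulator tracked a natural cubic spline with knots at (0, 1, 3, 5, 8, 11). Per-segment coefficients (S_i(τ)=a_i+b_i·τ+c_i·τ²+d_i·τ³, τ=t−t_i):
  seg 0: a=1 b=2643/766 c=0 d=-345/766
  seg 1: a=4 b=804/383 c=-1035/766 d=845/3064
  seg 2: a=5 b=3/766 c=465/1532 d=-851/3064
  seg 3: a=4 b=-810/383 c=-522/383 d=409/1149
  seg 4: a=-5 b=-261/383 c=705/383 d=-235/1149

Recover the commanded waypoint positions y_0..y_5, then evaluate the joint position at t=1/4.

y_0 = S_0(0) = a_0 = 1
y_1 = S_1(0) = a_1 = 4
y_2 = S_2(0) = a_2 = 5
y_3 = S_3(0) = a_3 = 4
y_4 = S_4(0) = a_4 = -5
y_5 = S_4(3) = 4
t_q=1/4 is in segment 0 (τ=1/4); S_0(τ)=90967/49024

y_0=1 y_1=4 y_2=5 y_3=4 y_4=-5 y_5=4
S(1/4) = 90967/49024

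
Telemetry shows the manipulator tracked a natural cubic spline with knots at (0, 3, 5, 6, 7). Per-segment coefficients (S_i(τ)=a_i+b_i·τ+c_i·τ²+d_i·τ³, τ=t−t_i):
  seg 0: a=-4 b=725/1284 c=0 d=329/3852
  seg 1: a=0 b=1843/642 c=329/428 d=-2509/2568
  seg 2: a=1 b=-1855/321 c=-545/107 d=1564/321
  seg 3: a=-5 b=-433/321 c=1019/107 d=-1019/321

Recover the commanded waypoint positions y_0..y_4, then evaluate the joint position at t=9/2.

y_0=-4 y_1=0 y_2=1 y_3=-5 y_4=0
S(9/2) = 18751/6848

y_0 = S_0(0) = a_0 = -4
y_1 = S_1(0) = a_1 = 0
y_2 = S_2(0) = a_2 = 1
y_3 = S_3(0) = a_3 = -5
y_4 = S_3(1) = 0
t_q=9/2 is in segment 1 (τ=3/2); S_1(τ)=18751/6848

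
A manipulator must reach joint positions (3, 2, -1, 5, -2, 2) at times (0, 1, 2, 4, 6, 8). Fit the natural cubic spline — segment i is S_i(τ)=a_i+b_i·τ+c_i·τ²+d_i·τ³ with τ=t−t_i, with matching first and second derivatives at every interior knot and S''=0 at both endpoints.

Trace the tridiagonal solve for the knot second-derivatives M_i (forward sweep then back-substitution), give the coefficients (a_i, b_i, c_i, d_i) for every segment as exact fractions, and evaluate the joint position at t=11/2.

  seg 0: a=3 b=-55/626 c=0 d=-571/626
  seg 1: a=2 b=-884/313 c=-1713/626 d=1603/626
  seg 2: a=-1 b=-385/626 c=1548/313 d=-3929/2504
  seg 3: a=5 b=106/313 c=-5595/1252 d=399/313
  seg 4: a=-2 b=-701/313 c=3981/1252 d=-1327/2504
S(11/2) = -1225/5008

Δ: Δ0=-1, Δ1=-3, Δ2=3, Δ3=-7/2, Δ4=2
row 1: diag=4, rhs=-12; c'=1/4, d'=-3
row 2: denom=6−1·1/4=23/4; d'=(36−1·-3)/(23/4)=156/23
row 3: denom=8−2·8/23=168/23; d'=(-39−2·156/23)/(168/23)=-403/56
row 4: denom=8−2·23/84=313/42; d'=(33−2·-403/56)/(313/42)=3981/626
back: M4=3981/626
back: M3=-403/56−23/84·3981/626=-5595/626
back: M2=156/23−8/23·-5595/626=3096/313
back: M1=-3−1/4·3096/313=-1713/313
M: M0=0, M1=-1713/313, M2=3096/313, M3=-5595/626, M4=3981/626, M5=0
seg 0: a=3, c=M0/2=0, d=(M1−M0)/(6·1)=-571/626, b=Δ0−h0·(2M0+M1)/6=-55/626
seg 1: a=2, c=M1/2=-1713/626, d=(M2−M1)/(6·1)=1603/626, b=Δ1−h1·(2M1+M2)/6=-884/313
seg 2: a=-1, c=M2/2=1548/313, d=(M3−M2)/(6·2)=-3929/2504, b=Δ2−h2·(2M2+M3)/6=-385/626
seg 3: a=5, c=M3/2=-5595/1252, d=(M4−M3)/(6·2)=399/313, b=Δ3−h3·(2M3+M4)/6=106/313
seg 4: a=-2, c=M4/2=3981/1252, d=(M5−M4)/(6·2)=-1327/2504, b=Δ4−h4·(2M4+M5)/6=-701/313
t_q=11/2 → seg 3, τ=3/2; S=5+106/313·τ+-5595/1252·τ²+399/313·τ³=-1225/5008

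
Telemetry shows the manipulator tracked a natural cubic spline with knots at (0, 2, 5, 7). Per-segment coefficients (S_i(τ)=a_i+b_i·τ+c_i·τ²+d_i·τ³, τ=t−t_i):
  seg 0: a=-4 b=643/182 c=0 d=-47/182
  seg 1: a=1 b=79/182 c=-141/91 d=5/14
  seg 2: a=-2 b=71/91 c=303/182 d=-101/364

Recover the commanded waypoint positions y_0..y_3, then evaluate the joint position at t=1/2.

y_0=-4 y_1=1 y_2=-2 y_3=4
S(1/2) = -3299/1456

y_0 = S_0(0) = a_0 = -4
y_1 = S_1(0) = a_1 = 1
y_2 = S_2(0) = a_2 = -2
y_3 = S_2(2) = 4
t_q=1/2 is in segment 0 (τ=1/2); S_0(τ)=-3299/1456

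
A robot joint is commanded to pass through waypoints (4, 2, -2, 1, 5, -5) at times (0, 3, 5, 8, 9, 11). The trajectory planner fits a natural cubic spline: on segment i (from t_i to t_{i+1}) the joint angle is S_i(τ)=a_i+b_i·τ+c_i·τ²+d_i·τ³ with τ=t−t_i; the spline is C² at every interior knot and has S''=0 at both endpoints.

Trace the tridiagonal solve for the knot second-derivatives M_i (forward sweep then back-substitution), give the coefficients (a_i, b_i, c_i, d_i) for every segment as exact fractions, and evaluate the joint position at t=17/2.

  seg 0: a=4 b=-52/331 c=0 d=-506/8937
  seg 1: a=2 b=-558/331 c=-506/993 d=175/993
  seg 2: a=-2 b=-1598/993 c=544/993 d=959/8937
  seg 3: a=1 b=4543/993 c=501/331 d=-2074/993
  seg 4: a=5 b=1327/993 c=-1573/331 d=1573/1986
S(17/2) = 1127/331

Δ: Δ0=-2/3, Δ1=-2, Δ2=1, Δ3=4, Δ4=-5
row 1: diag=10, rhs=-8; c'=1/5, d'=-4/5
row 2: denom=10−2·1/5=48/5; d'=(18−2·-4/5)/(48/5)=49/24
row 3: denom=8−3·5/16=113/16; d'=(18−3·49/24)/(113/16)=190/113
row 4: denom=6−1·16/113=662/113; d'=(-54−1·190/113)/(662/113)=-3146/331
back: M4=-3146/331
back: M3=190/113−16/113·-3146/331=1002/331
back: M2=49/24−5/16·1002/331=1088/993
back: M1=-4/5−1/5·1088/993=-1012/993
M: M0=0, M1=-1012/993, M2=1088/993, M3=1002/331, M4=-3146/331, M5=0
seg 0: a=4, c=M0/2=0, d=(M1−M0)/(6·3)=-506/8937, b=Δ0−h0·(2M0+M1)/6=-52/331
seg 1: a=2, c=M1/2=-506/993, d=(M2−M1)/(6·2)=175/993, b=Δ1−h1·(2M1+M2)/6=-558/331
seg 2: a=-2, c=M2/2=544/993, d=(M3−M2)/(6·3)=959/8937, b=Δ2−h2·(2M2+M3)/6=-1598/993
seg 3: a=1, c=M3/2=501/331, d=(M4−M3)/(6·1)=-2074/993, b=Δ3−h3·(2M3+M4)/6=4543/993
seg 4: a=5, c=M4/2=-1573/331, d=(M5−M4)/(6·2)=1573/1986, b=Δ4−h4·(2M4+M5)/6=1327/993
t_q=17/2 → seg 3, τ=1/2; S=1+4543/993·τ+501/331·τ²+-2074/993·τ³=1127/331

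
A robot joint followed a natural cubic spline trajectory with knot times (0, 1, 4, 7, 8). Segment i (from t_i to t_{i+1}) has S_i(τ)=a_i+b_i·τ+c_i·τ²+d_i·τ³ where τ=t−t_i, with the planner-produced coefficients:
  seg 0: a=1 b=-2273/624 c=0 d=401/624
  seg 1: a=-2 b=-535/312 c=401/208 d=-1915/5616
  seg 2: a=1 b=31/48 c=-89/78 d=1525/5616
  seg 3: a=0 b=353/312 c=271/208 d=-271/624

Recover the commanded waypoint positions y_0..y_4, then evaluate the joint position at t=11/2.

y_0=1 y_1=-2 y_2=1 y_3=0 y_4=2
S(11/2) = 529/1664

y_0 = S_0(0) = a_0 = 1
y_1 = S_1(0) = a_1 = -2
y_2 = S_2(0) = a_2 = 1
y_3 = S_3(0) = a_3 = 0
y_4 = S_3(1) = 2
t_q=11/2 is in segment 2 (τ=3/2); S_2(τ)=529/1664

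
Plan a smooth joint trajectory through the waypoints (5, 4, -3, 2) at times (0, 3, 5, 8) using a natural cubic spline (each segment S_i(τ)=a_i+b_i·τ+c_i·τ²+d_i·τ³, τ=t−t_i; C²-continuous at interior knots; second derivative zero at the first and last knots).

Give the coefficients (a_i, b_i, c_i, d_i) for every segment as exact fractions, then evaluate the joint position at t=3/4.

  seg 0: a=5 b=47/48 c=0 d=-7/48
  seg 1: a=4 b=-71/24 c=-21/16 d=25/48
  seg 2: a=-3 b=-47/24 c=29/16 d=-29/144
S(3/4) = 5809/1024

Δ: Δ0=-1/3, Δ1=-7/2, Δ2=5/3
row 1: diag=10, rhs=-19; c'=1/5, d'=-19/10
row 2: denom=10−2·1/5=48/5; d'=(31−2·-19/10)/(48/5)=29/8
back: M2=29/8
back: M1=-19/10−1/5·29/8=-21/8
M: M0=0, M1=-21/8, M2=29/8, M3=0
seg 0: a=5, c=M0/2=0, d=(M1−M0)/(6·3)=-7/48, b=Δ0−h0·(2M0+M1)/6=47/48
seg 1: a=4, c=M1/2=-21/16, d=(M2−M1)/(6·2)=25/48, b=Δ1−h1·(2M1+M2)/6=-71/24
seg 2: a=-3, c=M2/2=29/16, d=(M3−M2)/(6·3)=-29/144, b=Δ2−h2·(2M2+M3)/6=-47/24
t_q=3/4 → seg 0, τ=3/4; S=5+47/48·τ+0·τ²+-7/48·τ³=5809/1024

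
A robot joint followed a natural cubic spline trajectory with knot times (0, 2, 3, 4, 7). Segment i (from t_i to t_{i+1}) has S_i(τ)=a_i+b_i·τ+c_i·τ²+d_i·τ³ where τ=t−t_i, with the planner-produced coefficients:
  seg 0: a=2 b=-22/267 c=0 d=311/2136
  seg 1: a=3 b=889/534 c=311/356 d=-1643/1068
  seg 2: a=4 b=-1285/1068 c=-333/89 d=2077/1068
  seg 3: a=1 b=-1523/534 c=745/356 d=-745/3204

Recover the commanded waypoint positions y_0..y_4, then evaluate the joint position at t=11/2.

y_0 = S_0(0) = a_0 = 2
y_1 = S_1(0) = a_1 = 3
y_2 = S_2(0) = a_2 = 4
y_3 = S_3(0) = a_3 = 1
y_4 = S_3(3) = 5
t_q=11/2 is in segment 3 (τ=3/2); S_3(τ)=1839/2848

y_0=2 y_1=3 y_2=4 y_3=1 y_4=5
S(11/2) = 1839/2848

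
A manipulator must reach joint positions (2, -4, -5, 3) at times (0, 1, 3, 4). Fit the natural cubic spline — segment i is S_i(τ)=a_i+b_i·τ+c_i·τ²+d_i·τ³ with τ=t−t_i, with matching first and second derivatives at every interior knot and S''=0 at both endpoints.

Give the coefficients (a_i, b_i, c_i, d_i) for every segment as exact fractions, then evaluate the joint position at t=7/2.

  seg 0: a=2 b=-13/2 c=0 d=1/2
  seg 1: a=-4 b=-5 c=3/2 d=3/8
  seg 2: a=-5 b=11/2 c=15/4 d=-5/4
S(7/2) = -47/32

Δ: Δ0=-6, Δ1=-1/2, Δ2=8
row 1: diag=6, rhs=33; c'=1/3, d'=11/2
row 2: denom=6−2·1/3=16/3; d'=(51−2·11/2)/(16/3)=15/2
back: M2=15/2
back: M1=11/2−1/3·15/2=3
M: M0=0, M1=3, M2=15/2, M3=0
seg 0: a=2, c=M0/2=0, d=(M1−M0)/(6·1)=1/2, b=Δ0−h0·(2M0+M1)/6=-13/2
seg 1: a=-4, c=M1/2=3/2, d=(M2−M1)/(6·2)=3/8, b=Δ1−h1·(2M1+M2)/6=-5
seg 2: a=-5, c=M2/2=15/4, d=(M3−M2)/(6·1)=-5/4, b=Δ2−h2·(2M2+M3)/6=11/2
t_q=7/2 → seg 2, τ=1/2; S=-5+11/2·τ+15/4·τ²+-5/4·τ³=-47/32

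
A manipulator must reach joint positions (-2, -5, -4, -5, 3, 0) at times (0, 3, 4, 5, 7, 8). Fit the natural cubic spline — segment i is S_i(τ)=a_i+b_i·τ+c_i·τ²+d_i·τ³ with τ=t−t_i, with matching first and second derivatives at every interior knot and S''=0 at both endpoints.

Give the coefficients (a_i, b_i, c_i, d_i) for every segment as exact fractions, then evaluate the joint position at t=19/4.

  seg 0: a=-2 b=-125/59 c=0 d=22/177
  seg 1: a=-5 b=73/59 c=66/59 d=-80/59
  seg 2: a=-4 b=-35/59 c=-174/59 d=150/59
  seg 3: a=-5 b=67/59 c=276/59 d=-383/236
  seg 4: a=3 b=22/59 c=-597/118 d=199/118
S(19/4) = -161/32

Δ: Δ0=-1, Δ1=1, Δ2=-1, Δ3=4, Δ4=-3
row 1: diag=8, rhs=12; c'=1/8, d'=3/2
row 2: denom=4−1·1/8=31/8; d'=(-12−1·3/2)/(31/8)=-108/31
row 3: denom=6−1·8/31=178/31; d'=(30−1·-108/31)/(178/31)=519/89
row 4: denom=6−2·31/89=472/89; d'=(-42−2·519/89)/(472/89)=-597/59
back: M4=-597/59
back: M3=519/89−31/89·-597/59=552/59
back: M2=-108/31−8/31·552/59=-348/59
back: M1=3/2−1/8·-348/59=132/59
M: M0=0, M1=132/59, M2=-348/59, M3=552/59, M4=-597/59, M5=0
seg 0: a=-2, c=M0/2=0, d=(M1−M0)/(6·3)=22/177, b=Δ0−h0·(2M0+M1)/6=-125/59
seg 1: a=-5, c=M1/2=66/59, d=(M2−M1)/(6·1)=-80/59, b=Δ1−h1·(2M1+M2)/6=73/59
seg 2: a=-4, c=M2/2=-174/59, d=(M3−M2)/(6·1)=150/59, b=Δ2−h2·(2M2+M3)/6=-35/59
seg 3: a=-5, c=M3/2=276/59, d=(M4−M3)/(6·2)=-383/236, b=Δ3−h3·(2M3+M4)/6=67/59
seg 4: a=3, c=M4/2=-597/118, d=(M5−M4)/(6·1)=199/118, b=Δ4−h4·(2M4+M5)/6=22/59
t_q=19/4 → seg 2, τ=3/4; S=-4+-35/59·τ+-174/59·τ²+150/59·τ³=-161/32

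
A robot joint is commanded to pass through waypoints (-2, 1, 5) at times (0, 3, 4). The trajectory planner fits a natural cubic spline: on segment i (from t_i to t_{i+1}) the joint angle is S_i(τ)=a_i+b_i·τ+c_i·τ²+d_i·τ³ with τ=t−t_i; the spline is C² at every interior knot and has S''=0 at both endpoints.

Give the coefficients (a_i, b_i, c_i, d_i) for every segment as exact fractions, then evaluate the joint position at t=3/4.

Δ: Δ0=1, Δ1=4
row 1: diag=8, rhs=18; c'=1/8, d'=9/4
back: M1=9/4
M: M0=0, M1=9/4, M2=0
seg 0: a=-2, c=M0/2=0, d=(M1−M0)/(6·3)=1/8, b=Δ0−h0·(2M0+M1)/6=-1/8
seg 1: a=1, c=M1/2=9/8, d=(M2−M1)/(6·1)=-3/8, b=Δ1−h1·(2M1+M2)/6=13/4
t_q=3/4 → seg 0, τ=3/4; S=-2+-1/8·τ+0·τ²+1/8·τ³=-1045/512

  seg 0: a=-2 b=-1/8 c=0 d=1/8
  seg 1: a=1 b=13/4 c=9/8 d=-3/8
S(3/4) = -1045/512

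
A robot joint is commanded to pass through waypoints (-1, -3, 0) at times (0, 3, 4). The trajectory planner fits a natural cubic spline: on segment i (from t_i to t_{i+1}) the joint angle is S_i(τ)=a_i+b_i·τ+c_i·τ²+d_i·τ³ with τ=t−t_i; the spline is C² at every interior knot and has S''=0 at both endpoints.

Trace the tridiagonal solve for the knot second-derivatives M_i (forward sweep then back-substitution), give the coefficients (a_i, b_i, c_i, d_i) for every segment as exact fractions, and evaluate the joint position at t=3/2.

Δ: Δ0=-2/3, Δ1=3
row 1: diag=8, rhs=22; c'=1/8, d'=11/4
back: M1=11/4
M: M0=0, M1=11/4, M2=0
seg 0: a=-1, c=M0/2=0, d=(M1−M0)/(6·3)=11/72, b=Δ0−h0·(2M0+M1)/6=-49/24
seg 1: a=-3, c=M1/2=11/8, d=(M2−M1)/(6·1)=-11/24, b=Δ1−h1·(2M1+M2)/6=25/12
t_q=3/2 → seg 0, τ=3/2; S=-1+-49/24·τ+0·τ²+11/72·τ³=-227/64

  seg 0: a=-1 b=-49/24 c=0 d=11/72
  seg 1: a=-3 b=25/12 c=11/8 d=-11/24
S(3/2) = -227/64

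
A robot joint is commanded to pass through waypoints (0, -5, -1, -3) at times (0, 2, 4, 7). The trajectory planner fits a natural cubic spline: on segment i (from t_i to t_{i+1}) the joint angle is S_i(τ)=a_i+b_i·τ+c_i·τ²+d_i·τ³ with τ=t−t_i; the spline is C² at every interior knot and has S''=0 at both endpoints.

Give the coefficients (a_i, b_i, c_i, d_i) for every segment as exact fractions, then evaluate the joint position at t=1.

Δ: Δ0=-5/2, Δ1=2, Δ2=-2/3
row 1: diag=8, rhs=27; c'=1/4, d'=27/8
row 2: denom=10−2·1/4=19/2; d'=(-16−2·27/8)/(19/2)=-91/38
back: M2=-91/38
back: M1=27/8−1/4·-91/38=151/38
M: M0=0, M1=151/38, M2=-91/38, M3=0
seg 0: a=0, c=M0/2=0, d=(M1−M0)/(6·2)=151/456, b=Δ0−h0·(2M0+M1)/6=-218/57
seg 1: a=-5, c=M1/2=151/76, d=(M2−M1)/(6·2)=-121/228, b=Δ1−h1·(2M1+M2)/6=17/114
seg 2: a=-1, c=M2/2=-91/76, d=(M3−M2)/(6·3)=91/684, b=Δ2−h2·(2M2+M3)/6=197/114
t_q=1 → seg 0, τ=1; S=0+-218/57·τ+0·τ²+151/456·τ³=-531/152

  seg 0: a=0 b=-218/57 c=0 d=151/456
  seg 1: a=-5 b=17/114 c=151/76 d=-121/228
  seg 2: a=-1 b=197/114 c=-91/76 d=91/684
S(1) = -531/152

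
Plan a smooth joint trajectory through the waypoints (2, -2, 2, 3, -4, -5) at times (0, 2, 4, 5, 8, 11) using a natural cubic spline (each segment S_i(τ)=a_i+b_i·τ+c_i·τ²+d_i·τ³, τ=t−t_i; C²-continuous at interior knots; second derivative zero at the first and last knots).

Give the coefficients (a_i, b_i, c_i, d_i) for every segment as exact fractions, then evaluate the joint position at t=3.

  seg 0: a=2 b=-2927/933 c=0 d=1061/3732
  seg 1: a=-2 b=256/933 c=1061/622 d=-1573/3732
  seg 2: a=2 b=1903/933 c=-256/311 d=-202/933
  seg 3: a=3 b=-239/933 c=-458/311 d=728/2799
  seg 4: a=-4 b=-1931/933 c=270/311 d=-30/311
S(3) = -549/1244

Δ: Δ0=-2, Δ1=2, Δ2=1, Δ3=-7/3, Δ4=-1/3
row 1: diag=8, rhs=24; c'=1/4, d'=3
row 2: denom=6−2·1/4=11/2; d'=(-6−2·3)/(11/2)=-24/11
row 3: denom=8−1·2/11=86/11; d'=(-20−1·-24/11)/(86/11)=-98/43
row 4: denom=12−3·33/86=933/86; d'=(12−3·-98/43)/(933/86)=540/311
back: M4=540/311
back: M3=-98/43−33/86·540/311=-916/311
back: M2=-24/11−2/11·-916/311=-512/311
back: M1=3−1/4·-512/311=1061/311
M: M0=0, M1=1061/311, M2=-512/311, M3=-916/311, M4=540/311, M5=0
seg 0: a=2, c=M0/2=0, d=(M1−M0)/(6·2)=1061/3732, b=Δ0−h0·(2M0+M1)/6=-2927/933
seg 1: a=-2, c=M1/2=1061/622, d=(M2−M1)/(6·2)=-1573/3732, b=Δ1−h1·(2M1+M2)/6=256/933
seg 2: a=2, c=M2/2=-256/311, d=(M3−M2)/(6·1)=-202/933, b=Δ2−h2·(2M2+M3)/6=1903/933
seg 3: a=3, c=M3/2=-458/311, d=(M4−M3)/(6·3)=728/2799, b=Δ3−h3·(2M3+M4)/6=-239/933
seg 4: a=-4, c=M4/2=270/311, d=(M5−M4)/(6·3)=-30/311, b=Δ4−h4·(2M4+M5)/6=-1931/933
t_q=3 → seg 1, τ=1; S=-2+256/933·τ+1061/622·τ²+-1573/3732·τ³=-549/1244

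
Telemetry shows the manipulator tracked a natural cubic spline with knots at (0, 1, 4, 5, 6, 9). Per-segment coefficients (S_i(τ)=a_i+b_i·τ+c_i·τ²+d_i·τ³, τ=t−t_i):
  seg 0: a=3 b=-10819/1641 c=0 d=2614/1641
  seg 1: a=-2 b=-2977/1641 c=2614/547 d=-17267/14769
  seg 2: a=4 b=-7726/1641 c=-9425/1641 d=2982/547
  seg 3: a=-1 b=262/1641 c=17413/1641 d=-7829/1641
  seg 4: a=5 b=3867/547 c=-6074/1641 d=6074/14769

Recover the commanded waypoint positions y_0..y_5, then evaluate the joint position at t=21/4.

y_0=3 y_1=-2 y_2=4 y_3=-1 y_4=5 y_5=4
S(21/4) = -13003/35008

y_0 = S_0(0) = a_0 = 3
y_1 = S_1(0) = a_1 = -2
y_2 = S_2(0) = a_2 = 4
y_3 = S_3(0) = a_3 = -1
y_4 = S_4(0) = a_4 = 5
y_5 = S_4(3) = 4
t_q=21/4 is in segment 3 (τ=1/4); S_3(τ)=-13003/35008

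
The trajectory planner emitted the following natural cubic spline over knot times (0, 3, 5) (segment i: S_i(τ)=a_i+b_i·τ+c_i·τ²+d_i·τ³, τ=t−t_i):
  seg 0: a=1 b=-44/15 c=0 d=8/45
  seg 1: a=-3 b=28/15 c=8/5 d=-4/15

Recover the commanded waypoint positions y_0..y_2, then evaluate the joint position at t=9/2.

y_0=1 y_1=-3 y_2=5
S(9/2) = 5/2

y_0 = S_0(0) = a_0 = 1
y_1 = S_1(0) = a_1 = -3
y_2 = S_1(2) = 5
t_q=9/2 is in segment 1 (τ=3/2); S_1(τ)=5/2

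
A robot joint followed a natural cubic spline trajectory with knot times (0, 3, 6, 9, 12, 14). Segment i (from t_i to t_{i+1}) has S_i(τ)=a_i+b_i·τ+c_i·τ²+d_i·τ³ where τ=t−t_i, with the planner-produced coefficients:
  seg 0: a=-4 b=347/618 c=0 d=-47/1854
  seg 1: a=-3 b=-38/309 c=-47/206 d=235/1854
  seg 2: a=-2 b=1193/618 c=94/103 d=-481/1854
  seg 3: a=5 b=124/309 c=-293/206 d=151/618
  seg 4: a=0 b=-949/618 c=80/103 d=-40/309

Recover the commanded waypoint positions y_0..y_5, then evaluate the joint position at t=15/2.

y_0 = S_0(0) = a_0 = -4
y_1 = S_1(0) = a_1 = -3
y_2 = S_2(0) = a_2 = -2
y_3 = S_3(0) = a_3 = 5
y_4 = S_4(0) = a_4 = 0
y_5 = S_4(2) = -1
t_q=15/2 is in segment 2 (τ=3/2); S_2(τ)=3417/1648

y_0=-4 y_1=-3 y_2=-2 y_3=5 y_4=0 y_5=-1
S(15/2) = 3417/1648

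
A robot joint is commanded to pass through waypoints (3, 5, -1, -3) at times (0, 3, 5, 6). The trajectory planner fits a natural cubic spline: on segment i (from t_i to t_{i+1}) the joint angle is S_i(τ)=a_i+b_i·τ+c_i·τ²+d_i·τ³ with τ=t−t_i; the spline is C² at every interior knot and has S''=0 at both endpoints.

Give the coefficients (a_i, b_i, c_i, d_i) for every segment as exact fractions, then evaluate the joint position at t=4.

  seg 0: a=3 b=41/21 c=0 d=-1/7
  seg 1: a=5 b=-40/21 c=-9/7 d=31/84
  seg 2: a=-1 b=-55/21 c=13/14 d=-13/42
S(4) = 61/28

Δ: Δ0=2/3, Δ1=-3, Δ2=-2
row 1: diag=10, rhs=-22; c'=1/5, d'=-11/5
row 2: denom=6−2·1/5=28/5; d'=(6−2·-11/5)/(28/5)=13/7
back: M2=13/7
back: M1=-11/5−1/5·13/7=-18/7
M: M0=0, M1=-18/7, M2=13/7, M3=0
seg 0: a=3, c=M0/2=0, d=(M1−M0)/(6·3)=-1/7, b=Δ0−h0·(2M0+M1)/6=41/21
seg 1: a=5, c=M1/2=-9/7, d=(M2−M1)/(6·2)=31/84, b=Δ1−h1·(2M1+M2)/6=-40/21
seg 2: a=-1, c=M2/2=13/14, d=(M3−M2)/(6·1)=-13/42, b=Δ2−h2·(2M2+M3)/6=-55/21
t_q=4 → seg 1, τ=1; S=5+-40/21·τ+-9/7·τ²+31/84·τ³=61/28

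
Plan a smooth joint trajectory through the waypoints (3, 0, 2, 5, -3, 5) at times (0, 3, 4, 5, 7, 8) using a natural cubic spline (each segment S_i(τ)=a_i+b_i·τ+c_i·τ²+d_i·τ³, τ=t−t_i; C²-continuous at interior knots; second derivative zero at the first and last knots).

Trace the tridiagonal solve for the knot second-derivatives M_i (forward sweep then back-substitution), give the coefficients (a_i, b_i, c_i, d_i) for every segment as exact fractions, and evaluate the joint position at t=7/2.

Δ: Δ0=-1, Δ1=2, Δ2=3, Δ3=-4, Δ4=8
row 1: diag=8, rhs=18; c'=1/8, d'=9/4
row 2: denom=4−1·1/8=31/8; d'=(6−1·9/4)/(31/8)=30/31
row 3: denom=6−1·8/31=178/31; d'=(-42−1·30/31)/(178/31)=-666/89
row 4: denom=6−2·31/89=472/89; d'=(72−2·-666/89)/(472/89)=1935/118
back: M4=1935/118
back: M3=-666/89−31/89·1935/118=-1557/118
back: M2=30/31−8/31·-1557/118=258/59
back: M1=9/4−1/8·258/59=201/118
M: M0=0, M1=201/118, M2=258/59, M3=-1557/118, M4=1935/118, M5=0
seg 0: a=3, c=M0/2=0, d=(M1−M0)/(6·3)=67/708, b=Δ0−h0·(2M0+M1)/6=-437/236
seg 1: a=0, c=M1/2=201/236, d=(M2−M1)/(6·1)=105/236, b=Δ1−h1·(2M1+M2)/6=83/118
seg 2: a=2, c=M2/2=129/59, d=(M3−M2)/(6·1)=-691/236, b=Δ2−h2·(2M2+M3)/6=883/236
seg 3: a=5, c=M3/2=-1557/236, d=(M4−M3)/(6·2)=291/118, b=Δ3−h3·(2M3+M4)/6=-79/118
seg 4: a=-3, c=M4/2=1935/236, d=(M5−M4)/(6·1)=-645/236, b=Δ4−h4·(2M4+M5)/6=299/118
t_q=7/2 → seg 1, τ=1/2; S=0+83/118·τ+201/236·τ²+105/236·τ³=1171/1888

  seg 0: a=3 b=-437/236 c=0 d=67/708
  seg 1: a=0 b=83/118 c=201/236 d=105/236
  seg 2: a=2 b=883/236 c=129/59 d=-691/236
  seg 3: a=5 b=-79/118 c=-1557/236 d=291/118
  seg 4: a=-3 b=299/118 c=1935/236 d=-645/236
S(7/2) = 1171/1888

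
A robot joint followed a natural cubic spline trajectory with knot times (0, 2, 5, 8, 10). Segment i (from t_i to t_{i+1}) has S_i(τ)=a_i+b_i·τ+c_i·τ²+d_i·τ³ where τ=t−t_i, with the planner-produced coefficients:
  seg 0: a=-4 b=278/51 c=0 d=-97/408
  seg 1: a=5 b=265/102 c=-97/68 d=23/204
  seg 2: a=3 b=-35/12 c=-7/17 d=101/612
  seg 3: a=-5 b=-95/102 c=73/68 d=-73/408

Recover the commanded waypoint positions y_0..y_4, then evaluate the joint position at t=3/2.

y_0=-4 y_1=5 y_2=3 y_3=-5 y_4=-4
S(3/2) = 3671/1088

y_0 = S_0(0) = a_0 = -4
y_1 = S_1(0) = a_1 = 5
y_2 = S_2(0) = a_2 = 3
y_3 = S_3(0) = a_3 = -5
y_4 = S_3(2) = -4
t_q=3/2 is in segment 0 (τ=3/2); S_0(τ)=3671/1088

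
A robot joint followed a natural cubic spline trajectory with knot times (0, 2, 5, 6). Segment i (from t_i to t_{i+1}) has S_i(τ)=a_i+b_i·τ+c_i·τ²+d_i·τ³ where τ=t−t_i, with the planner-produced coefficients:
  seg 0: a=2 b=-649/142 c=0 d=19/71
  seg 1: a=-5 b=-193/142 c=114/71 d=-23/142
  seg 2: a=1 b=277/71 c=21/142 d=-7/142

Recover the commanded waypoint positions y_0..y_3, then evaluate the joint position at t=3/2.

y_0=2 y_1=-5 y_2=1 y_3=5
S(3/2) = -2245/568

y_0 = S_0(0) = a_0 = 2
y_1 = S_1(0) = a_1 = -5
y_2 = S_2(0) = a_2 = 1
y_3 = S_2(1) = 5
t_q=3/2 is in segment 0 (τ=3/2); S_0(τ)=-2245/568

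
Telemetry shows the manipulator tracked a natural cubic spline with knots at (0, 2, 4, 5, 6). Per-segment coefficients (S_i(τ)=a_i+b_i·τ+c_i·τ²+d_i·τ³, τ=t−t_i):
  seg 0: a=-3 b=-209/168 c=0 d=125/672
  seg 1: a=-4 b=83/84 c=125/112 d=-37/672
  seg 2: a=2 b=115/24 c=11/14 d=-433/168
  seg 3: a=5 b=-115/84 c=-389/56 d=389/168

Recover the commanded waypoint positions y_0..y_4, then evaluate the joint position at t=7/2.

y_0=-3 y_1=-4 y_2=2 y_3=5 y_4=-1
S(7/2) = -345/1792

y_0 = S_0(0) = a_0 = -3
y_1 = S_1(0) = a_1 = -4
y_2 = S_2(0) = a_2 = 2
y_3 = S_3(0) = a_3 = 5
y_4 = S_3(1) = -1
t_q=7/2 is in segment 1 (τ=3/2); S_1(τ)=-345/1792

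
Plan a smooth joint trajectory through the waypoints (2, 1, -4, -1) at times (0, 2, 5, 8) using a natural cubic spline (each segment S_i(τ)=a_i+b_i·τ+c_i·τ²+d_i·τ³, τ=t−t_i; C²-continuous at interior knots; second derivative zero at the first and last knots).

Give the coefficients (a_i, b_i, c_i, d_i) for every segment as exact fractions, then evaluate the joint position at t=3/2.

Δ: Δ0=-1/2, Δ1=-5/3, Δ2=1
row 1: diag=10, rhs=-7; c'=3/10, d'=-7/10
row 2: denom=12−3·3/10=111/10; d'=(16−3·-7/10)/(111/10)=181/111
back: M2=181/111
back: M1=-7/10−3/10·181/111=-44/37
M: M0=0, M1=-44/37, M2=181/111, M3=0
seg 0: a=2, c=M0/2=0, d=(M1−M0)/(6·2)=-11/111, b=Δ0−h0·(2M0+M1)/6=-23/222
seg 1: a=1, c=M1/2=-22/37, d=(M2−M1)/(6·3)=313/1998, b=Δ1−h1·(2M1+M2)/6=-287/222
seg 2: a=-4, c=M2/2=181/222, d=(M3−M2)/(6·3)=-181/1998, b=Δ2−h2·(2M2+M3)/6=-70/111
t_q=3/2 → seg 0, τ=3/2; S=2+-23/222·τ+0·τ²+-11/111·τ³=447/296

  seg 0: a=2 b=-23/222 c=0 d=-11/111
  seg 1: a=1 b=-287/222 c=-22/37 d=313/1998
  seg 2: a=-4 b=-70/111 c=181/222 d=-181/1998
S(3/2) = 447/296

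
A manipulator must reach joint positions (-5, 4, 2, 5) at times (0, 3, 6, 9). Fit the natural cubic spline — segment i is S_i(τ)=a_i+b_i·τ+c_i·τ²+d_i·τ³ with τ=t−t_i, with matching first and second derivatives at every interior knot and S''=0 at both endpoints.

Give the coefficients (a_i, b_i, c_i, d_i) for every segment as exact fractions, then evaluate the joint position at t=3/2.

Δ: Δ0=3, Δ1=-2/3, Δ2=1
row 1: diag=12, rhs=-22; c'=1/4, d'=-11/6
row 2: denom=12−3·1/4=45/4; d'=(10−3·-11/6)/(45/4)=62/45
back: M2=62/45
back: M1=-11/6−1/4·62/45=-98/45
M: M0=0, M1=-98/45, M2=62/45, M3=0
seg 0: a=-5, c=M0/2=0, d=(M1−M0)/(6·3)=-49/405, b=Δ0−h0·(2M0+M1)/6=184/45
seg 1: a=4, c=M1/2=-49/45, d=(M2−M1)/(6·3)=16/81, b=Δ1−h1·(2M1+M2)/6=37/45
seg 2: a=2, c=M2/2=31/45, d=(M3−M2)/(6·3)=-31/405, b=Δ2−h2·(2M2+M3)/6=-17/45
t_q=3/2 → seg 0, τ=3/2; S=-5+184/45·τ+0·τ²+-49/405·τ³=29/40

  seg 0: a=-5 b=184/45 c=0 d=-49/405
  seg 1: a=4 b=37/45 c=-49/45 d=16/81
  seg 2: a=2 b=-17/45 c=31/45 d=-31/405
S(3/2) = 29/40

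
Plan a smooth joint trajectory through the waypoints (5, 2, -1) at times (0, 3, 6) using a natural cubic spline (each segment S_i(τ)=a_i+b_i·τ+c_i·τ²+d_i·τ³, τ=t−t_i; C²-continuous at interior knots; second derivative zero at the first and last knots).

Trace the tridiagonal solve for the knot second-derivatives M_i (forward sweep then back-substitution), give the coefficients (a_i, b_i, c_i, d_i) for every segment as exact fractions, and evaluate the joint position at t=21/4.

  seg 0: a=5 b=-1 c=0 d=0
  seg 1: a=2 b=-1 c=0 d=0
S(21/4) = -1/4

Δ: Δ0=-1, Δ1=-1
row 1: diag=12, rhs=0; c'=1/4, d'=0
back: M1=0
M: M0=0, M1=0, M2=0
seg 0: a=5, c=M0/2=0, d=(M1−M0)/(6·3)=0, b=Δ0−h0·(2M0+M1)/6=-1
seg 1: a=2, c=M1/2=0, d=(M2−M1)/(6·3)=0, b=Δ1−h1·(2M1+M2)/6=-1
t_q=21/4 → seg 1, τ=9/4; S=2+-1·τ+0·τ²+0·τ³=-1/4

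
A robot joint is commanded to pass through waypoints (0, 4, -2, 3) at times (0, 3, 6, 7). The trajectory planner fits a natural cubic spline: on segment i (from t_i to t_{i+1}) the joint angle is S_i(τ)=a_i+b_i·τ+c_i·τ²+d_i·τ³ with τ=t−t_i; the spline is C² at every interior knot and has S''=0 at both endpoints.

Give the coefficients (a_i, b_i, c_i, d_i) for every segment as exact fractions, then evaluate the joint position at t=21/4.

  seg 0: a=0 b=259/87 c=0 d=-143/783
  seg 1: a=4 b=-170/87 c=-143/87 d=425/783
  seg 2: a=-2 b=247/87 c=94/29 d=-94/87
S(21/4) = -4705/1856

Δ: Δ0=4/3, Δ1=-2, Δ2=5
row 1: diag=12, rhs=-20; c'=1/4, d'=-5/3
row 2: denom=8−3·1/4=29/4; d'=(42−3·-5/3)/(29/4)=188/29
back: M2=188/29
back: M1=-5/3−1/4·188/29=-286/87
M: M0=0, M1=-286/87, M2=188/29, M3=0
seg 0: a=0, c=M0/2=0, d=(M1−M0)/(6·3)=-143/783, b=Δ0−h0·(2M0+M1)/6=259/87
seg 1: a=4, c=M1/2=-143/87, d=(M2−M1)/(6·3)=425/783, b=Δ1−h1·(2M1+M2)/6=-170/87
seg 2: a=-2, c=M2/2=94/29, d=(M3−M2)/(6·1)=-94/87, b=Δ2−h2·(2M2+M3)/6=247/87
t_q=21/4 → seg 1, τ=9/4; S=4+-170/87·τ+-143/87·τ²+425/783·τ³=-4705/1856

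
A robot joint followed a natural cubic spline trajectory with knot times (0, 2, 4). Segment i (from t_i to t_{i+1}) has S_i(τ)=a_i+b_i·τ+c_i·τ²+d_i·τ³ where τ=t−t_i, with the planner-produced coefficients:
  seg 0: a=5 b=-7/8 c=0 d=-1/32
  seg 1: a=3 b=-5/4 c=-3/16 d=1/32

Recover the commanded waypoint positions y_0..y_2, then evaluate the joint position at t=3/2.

y_0 = S_0(0) = a_0 = 5
y_1 = S_1(0) = a_1 = 3
y_2 = S_1(2) = 0
t_q=3/2 is in segment 0 (τ=3/2); S_0(τ)=917/256

y_0=5 y_1=3 y_2=0
S(3/2) = 917/256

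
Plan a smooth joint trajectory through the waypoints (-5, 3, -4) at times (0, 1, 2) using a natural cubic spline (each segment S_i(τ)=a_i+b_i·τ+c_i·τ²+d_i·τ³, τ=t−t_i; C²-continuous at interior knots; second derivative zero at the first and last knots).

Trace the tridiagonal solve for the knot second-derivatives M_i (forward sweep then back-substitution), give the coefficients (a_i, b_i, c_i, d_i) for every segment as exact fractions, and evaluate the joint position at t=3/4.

Δ: Δ0=8, Δ1=-7
row 1: diag=4, rhs=-90; c'=1/4, d'=-45/2
back: M1=-45/2
M: M0=0, M1=-45/2, M2=0
seg 0: a=-5, c=M0/2=0, d=(M1−M0)/(6·1)=-15/4, b=Δ0−h0·(2M0+M1)/6=47/4
seg 1: a=3, c=M1/2=-45/4, d=(M2−M1)/(6·1)=15/4, b=Δ1−h1·(2M1+M2)/6=1/2
t_q=3/4 → seg 0, τ=3/4; S=-5+47/4·τ+0·τ²+-15/4·τ³=571/256

  seg 0: a=-5 b=47/4 c=0 d=-15/4
  seg 1: a=3 b=1/2 c=-45/4 d=15/4
S(3/4) = 571/256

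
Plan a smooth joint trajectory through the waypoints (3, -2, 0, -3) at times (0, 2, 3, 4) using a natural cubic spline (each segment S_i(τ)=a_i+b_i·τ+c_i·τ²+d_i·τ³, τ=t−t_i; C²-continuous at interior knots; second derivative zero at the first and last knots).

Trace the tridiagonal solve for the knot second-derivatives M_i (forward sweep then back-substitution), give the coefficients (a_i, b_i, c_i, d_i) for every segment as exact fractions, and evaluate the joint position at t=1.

Δ: Δ0=-5/2, Δ1=2, Δ2=-3
row 1: diag=6, rhs=27; c'=1/6, d'=9/2
row 2: denom=4−1·1/6=23/6; d'=(-30−1·9/2)/(23/6)=-9
back: M2=-9
back: M1=9/2−1/6·-9=6
M: M0=0, M1=6, M2=-9, M3=0
seg 0: a=3, c=M0/2=0, d=(M1−M0)/(6·2)=1/2, b=Δ0−h0·(2M0+M1)/6=-9/2
seg 1: a=-2, c=M1/2=3, d=(M2−M1)/(6·1)=-5/2, b=Δ1−h1·(2M1+M2)/6=3/2
seg 2: a=0, c=M2/2=-9/2, d=(M3−M2)/(6·1)=3/2, b=Δ2−h2·(2M2+M3)/6=0
t_q=1 → seg 0, τ=1; S=3+-9/2·τ+0·τ²+1/2·τ³=-1

  seg 0: a=3 b=-9/2 c=0 d=1/2
  seg 1: a=-2 b=3/2 c=3 d=-5/2
  seg 2: a=0 b=0 c=-9/2 d=3/2
S(1) = -1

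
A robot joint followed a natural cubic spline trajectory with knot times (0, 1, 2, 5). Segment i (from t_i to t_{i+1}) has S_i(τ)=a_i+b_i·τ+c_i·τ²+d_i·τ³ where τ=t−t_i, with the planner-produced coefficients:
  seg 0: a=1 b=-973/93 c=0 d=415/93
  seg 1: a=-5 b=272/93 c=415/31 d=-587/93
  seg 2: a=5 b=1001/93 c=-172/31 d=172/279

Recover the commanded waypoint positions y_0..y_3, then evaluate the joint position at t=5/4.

y_0=1 y_1=-5 y_2=5 y_3=4
S(5/4) = -7005/1984

y_0 = S_0(0) = a_0 = 1
y_1 = S_1(0) = a_1 = -5
y_2 = S_2(0) = a_2 = 5
y_3 = S_2(3) = 4
t_q=5/4 is in segment 1 (τ=1/4); S_1(τ)=-7005/1984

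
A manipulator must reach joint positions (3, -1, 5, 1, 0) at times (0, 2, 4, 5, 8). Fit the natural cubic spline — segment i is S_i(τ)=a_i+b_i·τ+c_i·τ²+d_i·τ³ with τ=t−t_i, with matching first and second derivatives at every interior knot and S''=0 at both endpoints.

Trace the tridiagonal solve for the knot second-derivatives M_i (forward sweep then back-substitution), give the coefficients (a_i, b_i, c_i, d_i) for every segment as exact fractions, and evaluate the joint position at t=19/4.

  seg 0: a=3 b=-2095/516 c=0 d=1063/2064
  seg 1: a=-1 b=547/258 c=1063/344 d=-2735/2064
  seg 2: a=5 b=-733/516 c=-209/43 d=1177/516
  seg 3: a=1 b=-1109/258 c=341/172 d=-341/1548
S(19/4) = 23809/11008

Δ: Δ0=-2, Δ1=3, Δ2=-4, Δ3=-1/3
row 1: diag=8, rhs=30; c'=1/4, d'=15/4
row 2: denom=6−2·1/4=11/2; d'=(-42−2·15/4)/(11/2)=-9
row 3: denom=8−1·2/11=86/11; d'=(22−1·-9)/(86/11)=341/86
back: M3=341/86
back: M2=-9−2/11·341/86=-418/43
back: M1=15/4−1/4·-418/43=1063/172
M: M0=0, M1=1063/172, M2=-418/43, M3=341/86, M4=0
seg 0: a=3, c=M0/2=0, d=(M1−M0)/(6·2)=1063/2064, b=Δ0−h0·(2M0+M1)/6=-2095/516
seg 1: a=-1, c=M1/2=1063/344, d=(M2−M1)/(6·2)=-2735/2064, b=Δ1−h1·(2M1+M2)/6=547/258
seg 2: a=5, c=M2/2=-209/43, d=(M3−M2)/(6·1)=1177/516, b=Δ2−h2·(2M2+M3)/6=-733/516
seg 3: a=1, c=M3/2=341/172, d=(M4−M3)/(6·3)=-341/1548, b=Δ3−h3·(2M3+M4)/6=-1109/258
t_q=19/4 → seg 2, τ=3/4; S=5+-733/516·τ+-209/43·τ²+1177/516·τ³=23809/11008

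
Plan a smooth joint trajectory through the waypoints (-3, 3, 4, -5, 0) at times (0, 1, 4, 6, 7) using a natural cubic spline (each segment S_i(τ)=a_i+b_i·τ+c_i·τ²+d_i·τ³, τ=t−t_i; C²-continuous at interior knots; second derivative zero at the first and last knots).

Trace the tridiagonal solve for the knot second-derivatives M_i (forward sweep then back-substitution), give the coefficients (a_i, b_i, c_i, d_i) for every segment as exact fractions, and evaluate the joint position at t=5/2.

  seg 0: a=-3 b=3806/591 c=0 d=-260/591
  seg 1: a=3 b=3026/591 c=-260/197 d=-163/1773
  seg 2: a=4 b=-3121/591 c=-423/197 d=5999/4728
  seg 3: a=-5 b=1603/1182 c=4307/788 d=-4307/2364
S(5/2) = 11663/1576

Δ: Δ0=6, Δ1=1/3, Δ2=-9/2, Δ3=5
row 1: diag=8, rhs=-34; c'=3/8, d'=-17/4
row 2: denom=10−3·3/8=71/8; d'=(-29−3·-17/4)/(71/8)=-130/71
row 3: denom=6−2·16/71=394/71; d'=(57−2·-130/71)/(394/71)=4307/394
back: M3=4307/394
back: M2=-130/71−16/71·4307/394=-846/197
back: M1=-17/4−3/8·-846/197=-520/197
M: M0=0, M1=-520/197, M2=-846/197, M3=4307/394, M4=0
seg 0: a=-3, c=M0/2=0, d=(M1−M0)/(6·1)=-260/591, b=Δ0−h0·(2M0+M1)/6=3806/591
seg 1: a=3, c=M1/2=-260/197, d=(M2−M1)/(6·3)=-163/1773, b=Δ1−h1·(2M1+M2)/6=3026/591
seg 2: a=4, c=M2/2=-423/197, d=(M3−M2)/(6·2)=5999/4728, b=Δ2−h2·(2M2+M3)/6=-3121/591
seg 3: a=-5, c=M3/2=4307/788, d=(M4−M3)/(6·1)=-4307/2364, b=Δ3−h3·(2M3+M4)/6=1603/1182
t_q=5/2 → seg 1, τ=3/2; S=3+3026/591·τ+-260/197·τ²+-163/1773·τ³=11663/1576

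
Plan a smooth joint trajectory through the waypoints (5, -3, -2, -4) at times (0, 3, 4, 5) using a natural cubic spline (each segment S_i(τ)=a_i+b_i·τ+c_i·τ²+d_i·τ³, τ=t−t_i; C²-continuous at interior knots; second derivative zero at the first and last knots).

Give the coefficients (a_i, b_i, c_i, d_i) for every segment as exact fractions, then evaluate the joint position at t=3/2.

Δ: Δ0=-8/3, Δ1=1, Δ2=-2
row 1: diag=8, rhs=22; c'=1/8, d'=11/4
row 2: denom=4−1·1/8=31/8; d'=(-18−1·11/4)/(31/8)=-166/31
back: M2=-166/31
back: M1=11/4−1/8·-166/31=106/31
M: M0=0, M1=106/31, M2=-166/31, M3=0
seg 0: a=5, c=M0/2=0, d=(M1−M0)/(6·3)=53/279, b=Δ0−h0·(2M0+M1)/6=-407/93
seg 1: a=-3, c=M1/2=53/31, d=(M2−M1)/(6·1)=-136/93, b=Δ1−h1·(2M1+M2)/6=70/93
seg 2: a=-2, c=M2/2=-83/31, d=(M3−M2)/(6·1)=83/93, b=Δ2−h2·(2M2+M3)/6=-20/93
t_q=3/2 → seg 0, τ=3/2; S=5+-407/93·τ+0·τ²+53/279·τ³=-229/248

  seg 0: a=5 b=-407/93 c=0 d=53/279
  seg 1: a=-3 b=70/93 c=53/31 d=-136/93
  seg 2: a=-2 b=-20/93 c=-83/31 d=83/93
S(3/2) = -229/248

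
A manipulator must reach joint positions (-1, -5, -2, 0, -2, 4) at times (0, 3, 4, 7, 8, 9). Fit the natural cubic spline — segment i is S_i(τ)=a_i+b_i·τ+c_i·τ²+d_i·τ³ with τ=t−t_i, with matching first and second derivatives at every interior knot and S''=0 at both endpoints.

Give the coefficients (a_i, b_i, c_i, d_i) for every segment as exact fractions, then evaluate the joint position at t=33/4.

Δ: Δ0=-4/3, Δ1=3, Δ2=2/3, Δ3=-2, Δ4=6
row 1: diag=8, rhs=26; c'=1/8, d'=13/4
row 2: denom=8−1·1/8=63/8; d'=(-14−1·13/4)/(63/8)=-46/21
row 3: denom=8−3·8/21=48/7; d'=(-16−3·-46/21)/(48/7)=-11/8
row 4: denom=4−1·7/48=185/48; d'=(48−1·-11/8)/(185/48)=474/37
back: M4=474/37
back: M3=-11/8−7/48·474/37=-120/37
back: M2=-46/21−8/21·-120/37=-106/111
back: M1=13/4−1/8·-106/111=374/111
M: M0=0, M1=374/111, M2=-106/111, M3=-120/37, M4=474/37, M5=0
seg 0: a=-1, c=M0/2=0, d=(M1−M0)/(6·3)=187/999, b=Δ0−h0·(2M0+M1)/6=-335/111
seg 1: a=-5, c=M1/2=187/111, d=(M2−M1)/(6·1)=-80/111, b=Δ1−h1·(2M1+M2)/6=226/111
seg 2: a=-2, c=M2/2=-53/111, d=(M3−M2)/(6·3)=-127/999, b=Δ2−h2·(2M2+M3)/6=120/37
seg 3: a=0, c=M3/2=-60/37, d=(M4−M3)/(6·1)=99/37, b=Δ3−h3·(2M3+M4)/6=-113/37
seg 4: a=-2, c=M4/2=237/37, d=(M5−M4)/(6·1)=-79/37, b=Δ4−h4·(2M4+M5)/6=64/37
t_q=33/4 → seg 4, τ=1/4; S=-2+64/37·τ+237/37·τ²+-79/37·τ³=-2843/2368

  seg 0: a=-1 b=-335/111 c=0 d=187/999
  seg 1: a=-5 b=226/111 c=187/111 d=-80/111
  seg 2: a=-2 b=120/37 c=-53/111 d=-127/999
  seg 3: a=0 b=-113/37 c=-60/37 d=99/37
  seg 4: a=-2 b=64/37 c=237/37 d=-79/37
S(33/4) = -2843/2368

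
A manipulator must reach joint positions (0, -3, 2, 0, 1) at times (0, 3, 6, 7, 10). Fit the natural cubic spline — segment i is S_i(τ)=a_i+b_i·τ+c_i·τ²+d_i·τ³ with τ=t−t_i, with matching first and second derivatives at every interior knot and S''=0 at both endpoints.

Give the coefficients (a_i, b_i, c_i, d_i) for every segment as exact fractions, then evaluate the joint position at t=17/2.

Δ: Δ0=-1, Δ1=5/3, Δ2=-2, Δ3=1/3
row 1: diag=12, rhs=16; c'=1/4, d'=4/3
row 2: denom=8−3·1/4=29/4; d'=(-22−3·4/3)/(29/4)=-104/29
row 3: denom=8−1·4/29=228/29; d'=(14−1·-104/29)/(228/29)=85/38
back: M3=85/38
back: M2=-104/29−4/29·85/38=-74/19
back: M1=4/3−1/4·-74/19=263/114
M: M0=0, M1=263/114, M2=-74/19, M3=85/38, M4=0
seg 0: a=0, c=M0/2=0, d=(M1−M0)/(6·3)=263/2052, b=Δ0−h0·(2M0+M1)/6=-491/228
seg 1: a=-3, c=M1/2=263/228, d=(M2−M1)/(6·3)=-707/2052, b=Δ1−h1·(2M1+M2)/6=149/114
seg 2: a=2, c=M2/2=-37/19, d=(M3−M2)/(6·1)=233/228, b=Δ2−h2·(2M2+M3)/6=-245/228
seg 3: a=0, c=M3/2=85/76, d=(M4−M3)/(6·3)=-85/684, b=Δ3−h3·(2M3+M4)/6=-217/114
t_q=17/2 → seg 3, τ=3/2; S=0+-217/114·τ+85/76·τ²+-85/684·τ³=-461/608

  seg 0: a=0 b=-491/228 c=0 d=263/2052
  seg 1: a=-3 b=149/114 c=263/228 d=-707/2052
  seg 2: a=2 b=-245/228 c=-37/19 d=233/228
  seg 3: a=0 b=-217/114 c=85/76 d=-85/684
S(17/2) = -461/608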